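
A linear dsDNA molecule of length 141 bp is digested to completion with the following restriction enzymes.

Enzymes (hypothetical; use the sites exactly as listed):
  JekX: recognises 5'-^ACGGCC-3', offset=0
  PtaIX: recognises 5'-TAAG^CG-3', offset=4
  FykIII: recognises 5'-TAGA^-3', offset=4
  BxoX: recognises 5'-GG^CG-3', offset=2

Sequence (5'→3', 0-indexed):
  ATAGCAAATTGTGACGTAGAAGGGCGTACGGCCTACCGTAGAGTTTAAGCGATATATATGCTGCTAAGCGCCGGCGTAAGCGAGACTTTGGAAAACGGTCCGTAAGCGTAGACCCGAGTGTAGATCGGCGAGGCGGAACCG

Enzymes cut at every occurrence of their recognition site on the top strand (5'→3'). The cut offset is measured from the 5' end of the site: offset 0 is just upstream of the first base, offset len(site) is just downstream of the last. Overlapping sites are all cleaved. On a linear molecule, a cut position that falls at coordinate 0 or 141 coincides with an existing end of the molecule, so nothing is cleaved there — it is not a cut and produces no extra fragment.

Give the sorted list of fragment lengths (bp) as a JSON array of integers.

[3,4,4,5,6,6,6,7,8,12,15,19,20,26]

Site scan:
  JekX ACGGCC/0: at [27] ⇒ [27]
  PtaIX TAAGCG/4: at [45, 64, 76, 102] ⇒ [49, 68, 80, 106]
  FykIII TAGA/4: at [16, 38, 108, 120] ⇒ [20, 42, 112, 124]
  BxoX GGCG/2: at [22, 72, 126, 131] ⇒ [24, 74, 128, 133]

All cut coordinates (distinct, sorted): [20, 24, 27, 42, 49, 68, 74, 80, 106, 112, 124, 128, 133]

Fragment lengths:
  [0,20): 20 bp
  [20,24): 4 bp
  [24,27): 3 bp
  [27,42): 15 bp
  [42,49): 7 bp
  [49,68): 19 bp
  [68,74): 6 bp
  [74,80): 6 bp
  [80,106): 26 bp
  [106,112): 6 bp
  [112,124): 12 bp
  [124,128): 4 bp
  [128,133): 5 bp
  [133,141): 8 bp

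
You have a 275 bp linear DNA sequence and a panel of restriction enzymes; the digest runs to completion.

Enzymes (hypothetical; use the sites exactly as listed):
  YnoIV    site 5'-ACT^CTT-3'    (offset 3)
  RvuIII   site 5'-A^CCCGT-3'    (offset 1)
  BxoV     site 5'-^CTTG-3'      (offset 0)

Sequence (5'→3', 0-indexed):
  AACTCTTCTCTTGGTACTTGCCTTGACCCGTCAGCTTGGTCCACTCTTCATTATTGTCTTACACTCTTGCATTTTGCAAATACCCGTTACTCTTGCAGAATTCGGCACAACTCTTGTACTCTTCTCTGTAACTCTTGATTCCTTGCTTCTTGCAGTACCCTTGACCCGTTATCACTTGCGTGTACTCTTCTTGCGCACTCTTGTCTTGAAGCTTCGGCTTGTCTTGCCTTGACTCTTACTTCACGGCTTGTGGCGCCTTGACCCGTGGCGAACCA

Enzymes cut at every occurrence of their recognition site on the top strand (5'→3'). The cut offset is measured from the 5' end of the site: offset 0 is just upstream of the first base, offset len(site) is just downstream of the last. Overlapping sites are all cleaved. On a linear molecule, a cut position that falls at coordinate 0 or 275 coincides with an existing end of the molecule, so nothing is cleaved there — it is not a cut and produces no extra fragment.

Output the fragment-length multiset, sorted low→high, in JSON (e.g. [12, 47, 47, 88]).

[3,4,5,5,5,5,5,5,5,5,7,7,7,8,8,8,9,10,10,10,11,11,12,12,13,13,14,17,20,21]

Site scan:
  YnoIV (ACTCTT, off=3): starts [1, 42, 62, 88, 109, 117, 130, 183, 196, 231] → cuts [4, 45, 65, 91, 112, 120, 133, 186, 199, 234]
  RvuIII (ACCCGT, off=1): starts [25, 81, 163, 260] → cuts [26, 82, 164, 261]
  BxoV (CTTG, off=0): starts [9, 16, 21, 34, 65, 91, 112, 133, 141, 148, 159, 174, 189, 199, 204, 217, 222, 227, 246, 256] → cuts [9, 16, 21, 34, 65, 91, 112, 133, 141, 148, 159, 174, 189, 199, 204, 217, 222, 227, 246, 256]

All cut coordinates (distinct, sorted): [4, 9, 16, 21, 26, 34, 45, 65, 82, 91, 112, 120, 133, 141, 148, 159, 164, 174, 186, 189, 199, 204, 217, 222, 227, 234, 246, 256, 261]

Fragment lengths:
  [0,4): 4 bp
  [4,9): 5 bp
  [9,16): 7 bp
  [16,21): 5 bp
  [21,26): 5 bp
  [26,34): 8 bp
  [34,45): 11 bp
  [45,65): 20 bp
  [65,82): 17 bp
  [82,91): 9 bp
  [91,112): 21 bp
  [112,120): 8 bp
  [120,133): 13 bp
  [133,141): 8 bp
  [141,148): 7 bp
  [148,159): 11 bp
  [159,164): 5 bp
  [164,174): 10 bp
  [174,186): 12 bp
  [186,189): 3 bp
  [189,199): 10 bp
  [199,204): 5 bp
  [204,217): 13 bp
  [217,222): 5 bp
  [222,227): 5 bp
  [227,234): 7 bp
  [234,246): 12 bp
  [246,256): 10 bp
  [256,261): 5 bp
  [261,275): 14 bp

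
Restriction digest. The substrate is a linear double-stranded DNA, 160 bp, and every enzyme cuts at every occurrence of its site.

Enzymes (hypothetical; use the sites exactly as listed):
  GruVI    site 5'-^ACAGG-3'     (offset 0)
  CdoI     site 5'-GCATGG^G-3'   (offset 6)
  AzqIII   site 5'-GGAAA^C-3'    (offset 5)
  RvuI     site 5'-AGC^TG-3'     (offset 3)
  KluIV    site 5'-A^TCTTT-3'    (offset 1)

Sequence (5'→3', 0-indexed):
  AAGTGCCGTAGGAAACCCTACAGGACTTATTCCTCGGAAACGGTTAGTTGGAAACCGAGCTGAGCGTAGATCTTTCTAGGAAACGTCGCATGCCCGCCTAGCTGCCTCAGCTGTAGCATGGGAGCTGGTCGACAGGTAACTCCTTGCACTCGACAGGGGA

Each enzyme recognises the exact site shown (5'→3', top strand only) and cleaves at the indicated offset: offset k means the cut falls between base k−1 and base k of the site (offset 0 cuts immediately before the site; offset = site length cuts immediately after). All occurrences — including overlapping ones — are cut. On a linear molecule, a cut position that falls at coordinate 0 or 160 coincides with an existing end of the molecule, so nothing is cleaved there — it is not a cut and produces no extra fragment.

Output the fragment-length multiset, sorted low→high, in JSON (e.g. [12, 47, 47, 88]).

[4,4,6,6,8,9,10,10,13,14,15,19,21,21]

Site scan:
  GruVI ACAGG/0: at [19, 131, 152] ⇒ [19, 131, 152]
  CdoI GCATGGG/6: at [115] ⇒ [121]
  AzqIII GGAAAC/5: at [10, 35, 49, 78] ⇒ [15, 40, 54, 83]
  RvuI AGCTG/3: at [57, 99, 108, 122] ⇒ [60, 102, 111, 125]
  KluIV ATCTTT/1: at [69] ⇒ [70]

All cut coordinates (distinct, sorted): [15, 19, 40, 54, 60, 70, 83, 102, 111, 121, 125, 131, 152]

Fragments:
  [0,15): 15 bp
  [15,19): 4 bp
  [19,40): 21 bp
  [40,54): 14 bp
  [54,60): 6 bp
  [60,70): 10 bp
  [70,83): 13 bp
  [83,102): 19 bp
  [102,111): 9 bp
  [111,121): 10 bp
  [121,125): 4 bp
  [125,131): 6 bp
  [131,152): 21 bp
  [152,160): 8 bp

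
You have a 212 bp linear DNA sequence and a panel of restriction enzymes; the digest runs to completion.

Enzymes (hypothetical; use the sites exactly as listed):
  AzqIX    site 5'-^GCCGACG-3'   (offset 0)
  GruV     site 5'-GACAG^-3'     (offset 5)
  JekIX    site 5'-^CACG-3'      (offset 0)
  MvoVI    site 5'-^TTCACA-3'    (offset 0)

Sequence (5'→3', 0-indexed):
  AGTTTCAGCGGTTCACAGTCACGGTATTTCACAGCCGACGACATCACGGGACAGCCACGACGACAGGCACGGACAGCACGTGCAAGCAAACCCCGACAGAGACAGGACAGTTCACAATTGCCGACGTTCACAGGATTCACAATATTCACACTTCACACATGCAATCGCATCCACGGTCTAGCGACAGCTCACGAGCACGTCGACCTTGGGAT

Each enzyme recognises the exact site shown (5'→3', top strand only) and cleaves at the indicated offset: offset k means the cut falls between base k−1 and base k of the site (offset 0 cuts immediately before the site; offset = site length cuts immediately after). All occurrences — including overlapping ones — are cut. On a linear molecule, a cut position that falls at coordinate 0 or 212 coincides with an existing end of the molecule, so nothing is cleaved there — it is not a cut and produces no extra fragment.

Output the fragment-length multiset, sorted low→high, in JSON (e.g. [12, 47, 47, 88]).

[1,1,2,5,6,6,6,7,7,8,8,9,9,9,9,10,11,11,11,16,17,20,23]

Scan for sites:
  AzqIX (GCCGACG, off=0): starts [33, 119] → cuts [33, 119]
  GruV (GACAG, off=5): starts [49, 61, 71, 94, 100, 105, 182] → cuts [54, 66, 76, 99, 105, 110, 187]
  JekIX (CACG, off=0): starts [19, 44, 55, 67, 76, 171, 189, 195] → cuts [19, 44, 55, 67, 76, 171, 189, 195]
  MvoVI (TTCACA, off=0): starts [11, 27, 110, 126, 135, 144, 151] → cuts [11, 27, 110, 126, 135, 144, 151]

All cut coordinates (distinct, sorted): [11, 19, 27, 33, 44, 54, 55, 66, 67, 76, 99, 105, 110, 119, 126, 135, 144, 151, 171, 187, 189, 195]

Fragment lengths:
  [0,11): 11 bp
  [11,19): 8 bp
  [19,27): 8 bp
  [27,33): 6 bp
  [33,44): 11 bp
  [44,54): 10 bp
  [54,55): 1 bp
  [55,66): 11 bp
  [66,67): 1 bp
  [67,76): 9 bp
  [76,99): 23 bp
  [99,105): 6 bp
  [105,110): 5 bp
  [110,119): 9 bp
  [119,126): 7 bp
  [126,135): 9 bp
  [135,144): 9 bp
  [144,151): 7 bp
  [151,171): 20 bp
  [171,187): 16 bp
  [187,189): 2 bp
  [189,195): 6 bp
  [195,212): 17 bp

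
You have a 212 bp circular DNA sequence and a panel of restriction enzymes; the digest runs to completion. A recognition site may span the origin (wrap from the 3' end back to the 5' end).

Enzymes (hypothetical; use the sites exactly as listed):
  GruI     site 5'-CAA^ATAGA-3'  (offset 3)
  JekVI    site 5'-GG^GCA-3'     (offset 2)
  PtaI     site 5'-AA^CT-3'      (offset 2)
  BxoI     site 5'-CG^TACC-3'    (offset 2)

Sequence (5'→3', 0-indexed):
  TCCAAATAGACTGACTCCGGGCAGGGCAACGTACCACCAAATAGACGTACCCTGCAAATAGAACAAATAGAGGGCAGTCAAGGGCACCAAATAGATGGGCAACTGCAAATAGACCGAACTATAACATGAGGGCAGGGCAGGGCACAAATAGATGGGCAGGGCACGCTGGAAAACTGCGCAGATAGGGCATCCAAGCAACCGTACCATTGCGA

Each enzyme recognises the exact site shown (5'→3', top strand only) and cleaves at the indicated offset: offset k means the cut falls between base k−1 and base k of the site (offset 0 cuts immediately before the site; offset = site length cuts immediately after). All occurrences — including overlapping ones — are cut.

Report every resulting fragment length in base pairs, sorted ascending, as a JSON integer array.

Scan for sites:
  GruI (CAAATAGA, off=3): starts [2, 37, 54, 63, 87, 105, 144] → cuts [5, 40, 57, 66, 90, 108, 147]
  JekVI (GGGCA, off=2): starts [18, 23, 71, 81, 96, 129, 134, 139, 153, 158, 184] → cuts [20, 25, 73, 83, 98, 131, 136, 141, 155, 160, 186]
  PtaI (AACT, off=2): starts [100, 116, 171] → cuts [102, 118, 173]
  BxoI (CGTACC, off=2): starts [29, 45, 199] → cuts [31, 47, 201]

All cut coordinates (distinct, sorted): [5, 20, 25, 31, 40, 47, 57, 66, 73, 83, 90, 98, 102, 108, 118, 131, 136, 141, 147, 155, 160, 173, 186, 201]

Fragment lengths:
  5→20: 15 bp
  20→25: 5 bp
  25→31: 6 bp
  31→40: 9 bp
  40→47: 7 bp
  47→57: 10 bp
  57→66: 9 bp
  66→73: 7 bp
  73→83: 10 bp
  83→90: 7 bp
  90→98: 8 bp
  98→102: 4 bp
  102→108: 6 bp
  108→118: 10 bp
  118→131: 13 bp
  131→136: 5 bp
  136→141: 5 bp
  141→147: 6 bp
  147→155: 8 bp
  155→160: 5 bp
  160→173: 13 bp
  173→186: 13 bp
  186→201: 15 bp
  201→5 (wrap): 212-201+5 = 16 bp

[4,5,5,5,5,6,6,6,7,7,7,8,8,9,9,10,10,10,13,13,13,15,15,16]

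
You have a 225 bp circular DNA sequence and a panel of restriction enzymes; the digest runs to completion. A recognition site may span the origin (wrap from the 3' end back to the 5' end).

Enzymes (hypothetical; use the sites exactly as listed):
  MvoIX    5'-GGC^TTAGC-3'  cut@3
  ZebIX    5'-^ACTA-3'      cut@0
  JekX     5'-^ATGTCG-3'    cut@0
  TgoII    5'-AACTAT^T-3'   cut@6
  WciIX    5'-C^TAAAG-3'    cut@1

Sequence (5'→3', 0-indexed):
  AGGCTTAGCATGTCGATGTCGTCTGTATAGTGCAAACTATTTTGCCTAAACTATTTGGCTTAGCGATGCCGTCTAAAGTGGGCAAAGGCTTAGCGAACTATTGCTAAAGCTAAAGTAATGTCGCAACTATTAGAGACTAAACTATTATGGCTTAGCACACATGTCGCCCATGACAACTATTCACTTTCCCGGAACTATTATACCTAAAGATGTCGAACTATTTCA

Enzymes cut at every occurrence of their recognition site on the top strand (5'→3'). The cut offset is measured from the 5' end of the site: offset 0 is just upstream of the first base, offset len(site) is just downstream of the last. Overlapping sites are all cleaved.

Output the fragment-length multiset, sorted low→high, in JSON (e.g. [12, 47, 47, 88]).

[3,5,5,5,5,5,5,5,5,5,5,5,5,5,6,6,6,6,7,7,7,8,8,9,9,13,14,15,16,20]

Scan for sites:
  MvoIX GGCTTAGC/3: at [1, 56, 86, 148] ⇒ [4, 59, 89, 151]
  ZebIX ACTA/0: at [35, 49, 96, 125, 135, 140, 175, 193, 216] ⇒ [35, 49, 96, 125, 135, 140, 175, 193, 216]
  JekX ATGTCG/0: at [9, 15, 117, 160, 209] ⇒ [9, 15, 117, 160, 209]
  TgoII AACTATT/6: at [34, 48, 95, 124, 139, 174, 192, 215] ⇒ [40, 54, 101, 130, 145, 180, 198, 221]
  WciIX CTAAAG/1: at [72, 103, 109, 203] ⇒ [73, 104, 110, 204]

All cut coordinates (distinct, sorted): [4, 9, 15, 35, 40, 49, 54, 59, 73, 89, 96, 101, 104, 110, 117, 125, 130, 135, 140, 145, 151, 160, 175, 180, 193, 198, 204, 209, 216, 221]

Fragment lengths:
  4→9: 5 bp
  9→15: 6 bp
  15→35: 20 bp
  35→40: 5 bp
  40→49: 9 bp
  49→54: 5 bp
  54→59: 5 bp
  59→73: 14 bp
  73→89: 16 bp
  89→96: 7 bp
  96→101: 5 bp
  101→104: 3 bp
  104→110: 6 bp
  110→117: 7 bp
  117→125: 8 bp
  125→130: 5 bp
  130→135: 5 bp
  135→140: 5 bp
  140→145: 5 bp
  145→151: 6 bp
  151→160: 9 bp
  160→175: 15 bp
  175→180: 5 bp
  180→193: 13 bp
  193→198: 5 bp
  198→204: 6 bp
  204→209: 5 bp
  209→216: 7 bp
  216→221: 5 bp
  221→4 (wrap): 225-221+4 = 8 bp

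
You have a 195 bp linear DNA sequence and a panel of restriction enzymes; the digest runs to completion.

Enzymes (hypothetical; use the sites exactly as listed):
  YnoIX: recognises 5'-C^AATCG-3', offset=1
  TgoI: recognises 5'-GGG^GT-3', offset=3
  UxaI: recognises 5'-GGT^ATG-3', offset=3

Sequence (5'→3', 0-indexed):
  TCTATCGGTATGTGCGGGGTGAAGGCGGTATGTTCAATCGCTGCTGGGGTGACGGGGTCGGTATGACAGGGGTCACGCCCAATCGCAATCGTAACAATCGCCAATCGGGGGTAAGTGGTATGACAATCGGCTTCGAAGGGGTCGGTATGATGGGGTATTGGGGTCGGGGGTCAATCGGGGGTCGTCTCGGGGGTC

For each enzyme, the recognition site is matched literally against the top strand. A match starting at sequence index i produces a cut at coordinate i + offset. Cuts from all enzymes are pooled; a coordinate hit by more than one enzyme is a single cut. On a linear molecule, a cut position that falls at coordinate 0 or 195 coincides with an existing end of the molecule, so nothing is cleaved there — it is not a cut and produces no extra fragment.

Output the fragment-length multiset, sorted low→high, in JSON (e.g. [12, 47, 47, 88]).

[3,3,5,6,6,6,6,7,7,8,8,8,8,8,9,9,9,9,9,9,11,12,13,16]

Per-enzyme occurrences:
  YnoIX (CAATCG, off=1): starts [34, 79, 85, 94, 101, 123, 171] → cuts [35, 80, 86, 95, 102, 124, 172]
  TgoI (GGGGT, off=3): starts [15, 45, 53, 68, 107, 137, 151, 159, 166, 177, 189] → cuts [18, 48, 56, 71, 110, 140, 154, 162, 169, 180, 192]
  UxaI (GGTATG, off=3): starts [6, 26, 59, 116, 143] → cuts [9, 29, 62, 119, 146]

Pooled cuts: [9, 18, 29, 35, 48, 56, 62, 71, 80, 86, 95, 102, 110, 119, 124, 140, 146, 154, 162, 169, 172, 180, 192]

Fragments:
  [0,9): 9 bp
  [9,18): 9 bp
  [18,29): 11 bp
  [29,35): 6 bp
  [35,48): 13 bp
  [48,56): 8 bp
  [56,62): 6 bp
  [62,71): 9 bp
  [71,80): 9 bp
  [80,86): 6 bp
  [86,95): 9 bp
  [95,102): 7 bp
  [102,110): 8 bp
  [110,119): 9 bp
  [119,124): 5 bp
  [124,140): 16 bp
  [140,146): 6 bp
  [146,154): 8 bp
  [154,162): 8 bp
  [162,169): 7 bp
  [169,172): 3 bp
  [172,180): 8 bp
  [180,192): 12 bp
  [192,195): 3 bp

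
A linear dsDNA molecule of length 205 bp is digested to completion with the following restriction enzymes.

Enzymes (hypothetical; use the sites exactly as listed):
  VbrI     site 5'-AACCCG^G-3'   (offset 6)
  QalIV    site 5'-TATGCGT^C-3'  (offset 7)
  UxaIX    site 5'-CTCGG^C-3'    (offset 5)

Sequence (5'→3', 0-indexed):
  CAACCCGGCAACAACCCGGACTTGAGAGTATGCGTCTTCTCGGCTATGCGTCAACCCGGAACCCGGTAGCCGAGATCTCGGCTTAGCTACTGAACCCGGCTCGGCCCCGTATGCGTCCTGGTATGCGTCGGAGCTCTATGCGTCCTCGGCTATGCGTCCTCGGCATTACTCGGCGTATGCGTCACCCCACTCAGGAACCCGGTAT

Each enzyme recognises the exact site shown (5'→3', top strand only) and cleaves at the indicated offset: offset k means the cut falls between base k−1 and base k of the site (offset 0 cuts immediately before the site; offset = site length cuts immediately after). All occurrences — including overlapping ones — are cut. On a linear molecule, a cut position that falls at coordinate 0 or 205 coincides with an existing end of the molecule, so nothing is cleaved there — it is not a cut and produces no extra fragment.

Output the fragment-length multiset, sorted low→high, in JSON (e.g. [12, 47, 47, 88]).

[4,6,6,6,7,7,7,8,8,8,9,10,11,12,12,15,16,17,17,19]

Site scan:
  VbrI AACCCGG/6: at [1, 12, 52, 59, 92, 195] ⇒ [7, 18, 58, 65, 98, 201]
  QalIV TATGCGTC/7: at [28, 44, 109, 121, 136, 150, 175] ⇒ [35, 51, 116, 128, 143, 157, 182]
  UxaIX CTCGGC/5: at [38, 76, 99, 144, 158, 168] ⇒ [43, 81, 104, 149, 163, 173]

All cut coordinates (distinct, sorted): [7, 18, 35, 43, 51, 58, 65, 81, 98, 104, 116, 128, 143, 149, 157, 163, 173, 182, 201]

Fragment lengths:
  [0,7): 7 bp
  [7,18): 11 bp
  [18,35): 17 bp
  [35,43): 8 bp
  [43,51): 8 bp
  [51,58): 7 bp
  [58,65): 7 bp
  [65,81): 16 bp
  [81,98): 17 bp
  [98,104): 6 bp
  [104,116): 12 bp
  [116,128): 12 bp
  [128,143): 15 bp
  [143,149): 6 bp
  [149,157): 8 bp
  [157,163): 6 bp
  [163,173): 10 bp
  [173,182): 9 bp
  [182,201): 19 bp
  [201,205): 4 bp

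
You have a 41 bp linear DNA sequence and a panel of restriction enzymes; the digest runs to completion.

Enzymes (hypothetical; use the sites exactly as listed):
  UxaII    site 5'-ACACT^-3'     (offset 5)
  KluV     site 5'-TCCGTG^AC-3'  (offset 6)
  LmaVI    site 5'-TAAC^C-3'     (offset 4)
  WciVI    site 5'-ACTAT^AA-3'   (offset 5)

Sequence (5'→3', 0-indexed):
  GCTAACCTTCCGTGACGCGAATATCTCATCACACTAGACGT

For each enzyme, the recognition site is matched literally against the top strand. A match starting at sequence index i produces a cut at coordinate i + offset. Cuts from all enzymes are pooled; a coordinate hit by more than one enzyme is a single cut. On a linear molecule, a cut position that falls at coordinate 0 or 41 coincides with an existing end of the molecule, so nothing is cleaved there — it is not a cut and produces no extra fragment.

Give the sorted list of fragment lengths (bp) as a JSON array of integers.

[6,6,8,21]

Per-enzyme occurrences:
  UxaII ACACT/5: at [30] ⇒ [35]
  KluV TCCGTGAC/6: at [8] ⇒ [14]
  LmaVI TAACC/4: at [2] ⇒ [6]
  WciVI (ACTATAA, off=5): no sites

All cut coordinates (distinct, sorted): [6, 14, 35]

Fragment lengths:
  [0,6): 6 bp
  [6,14): 8 bp
  [14,35): 21 bp
  [35,41): 6 bp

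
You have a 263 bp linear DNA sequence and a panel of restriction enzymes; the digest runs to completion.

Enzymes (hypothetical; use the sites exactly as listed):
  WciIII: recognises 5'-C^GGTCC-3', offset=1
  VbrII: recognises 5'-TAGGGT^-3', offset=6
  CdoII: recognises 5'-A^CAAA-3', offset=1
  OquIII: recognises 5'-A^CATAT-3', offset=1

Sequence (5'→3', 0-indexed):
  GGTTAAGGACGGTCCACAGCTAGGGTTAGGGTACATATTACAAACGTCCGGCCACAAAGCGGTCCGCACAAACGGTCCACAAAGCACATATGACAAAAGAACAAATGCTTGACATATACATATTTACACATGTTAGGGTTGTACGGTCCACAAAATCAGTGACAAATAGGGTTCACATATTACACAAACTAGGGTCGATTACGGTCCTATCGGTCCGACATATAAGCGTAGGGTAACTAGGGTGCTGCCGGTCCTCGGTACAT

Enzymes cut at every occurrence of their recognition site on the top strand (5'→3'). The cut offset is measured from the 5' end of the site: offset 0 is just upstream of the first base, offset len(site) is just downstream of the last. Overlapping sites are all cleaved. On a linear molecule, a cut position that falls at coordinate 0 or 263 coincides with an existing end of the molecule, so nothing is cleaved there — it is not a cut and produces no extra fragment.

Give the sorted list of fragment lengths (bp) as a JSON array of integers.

Site scan:
  WciIII CGGTCC/1: at [9, 59, 72, 143, 201, 210, 248] ⇒ [10, 60, 73, 144, 202, 211, 249]
  VbrII TAGGGT/6: at [20, 26, 133, 166, 189, 228, 237] ⇒ [26, 32, 139, 172, 195, 234, 243]
  CdoII ACAAA/1: at [39, 53, 67, 78, 92, 100, 149, 161, 183] ⇒ [40, 54, 68, 79, 93, 101, 150, 162, 184]
  OquIII ACATAT/1: at [32, 85, 111, 117, 174, 217] ⇒ [33, 86, 112, 118, 175, 218]

All cut coordinates (distinct, sorted): [10, 26, 32, 33, 40, 54, 60, 68, 73, 79, 86, 93, 101, 112, 118, 139, 144, 150, 162, 172, 175, 184, 195, 202, 211, 218, 234, 243, 249]

Fragment lengths:
  [0,10): 10 bp
  [10,26): 16 bp
  [26,32): 6 bp
  [32,33): 1 bp
  [33,40): 7 bp
  [40,54): 14 bp
  [54,60): 6 bp
  [60,68): 8 bp
  [68,73): 5 bp
  [73,79): 6 bp
  [79,86): 7 bp
  [86,93): 7 bp
  [93,101): 8 bp
  [101,112): 11 bp
  [112,118): 6 bp
  [118,139): 21 bp
  [139,144): 5 bp
  [144,150): 6 bp
  [150,162): 12 bp
  [162,172): 10 bp
  [172,175): 3 bp
  [175,184): 9 bp
  [184,195): 11 bp
  [195,202): 7 bp
  [202,211): 9 bp
  [211,218): 7 bp
  [218,234): 16 bp
  [234,243): 9 bp
  [243,249): 6 bp
  [249,263): 14 bp

[1,3,5,5,6,6,6,6,6,6,7,7,7,7,7,8,8,9,9,9,10,10,11,11,12,14,14,16,16,21]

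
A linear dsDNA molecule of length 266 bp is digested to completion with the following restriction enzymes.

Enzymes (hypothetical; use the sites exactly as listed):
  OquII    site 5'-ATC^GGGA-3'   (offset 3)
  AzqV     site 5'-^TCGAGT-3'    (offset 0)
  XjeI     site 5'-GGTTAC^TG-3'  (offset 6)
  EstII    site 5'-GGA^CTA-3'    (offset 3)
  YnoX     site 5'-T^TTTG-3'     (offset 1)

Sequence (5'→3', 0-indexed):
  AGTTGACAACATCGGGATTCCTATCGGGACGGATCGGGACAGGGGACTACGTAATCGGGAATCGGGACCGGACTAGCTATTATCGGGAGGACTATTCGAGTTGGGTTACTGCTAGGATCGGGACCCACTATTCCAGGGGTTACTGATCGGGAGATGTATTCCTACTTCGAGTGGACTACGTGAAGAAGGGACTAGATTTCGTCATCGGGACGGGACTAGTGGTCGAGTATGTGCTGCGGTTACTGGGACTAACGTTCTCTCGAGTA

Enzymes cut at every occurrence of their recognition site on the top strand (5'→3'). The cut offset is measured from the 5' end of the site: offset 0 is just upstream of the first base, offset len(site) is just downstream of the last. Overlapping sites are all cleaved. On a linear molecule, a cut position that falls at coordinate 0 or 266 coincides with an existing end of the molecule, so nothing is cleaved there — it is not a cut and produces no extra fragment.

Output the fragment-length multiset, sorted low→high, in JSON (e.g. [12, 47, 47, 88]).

Per-enzyme occurrences:
  OquII ATCGGGA/3: at [10, 22, 32, 53, 60, 81, 116, 145, 203] ⇒ [13, 25, 35, 56, 63, 84, 119, 148, 206]
  AzqV TCGAGT/0: at [95, 166, 222, 259] ⇒ [95, 166, 222, 259]
  XjeI GGTTACTG/6: at [103, 137, 237] ⇒ [109, 143, 243]
  EstII GGACTA/3: at [43, 69, 88, 172, 188, 212, 245] ⇒ [46, 72, 91, 175, 191, 215, 248]
  YnoX (TTTTG, off=1): no sites

All cut coordinates (distinct, sorted): [13, 25, 35, 46, 56, 63, 72, 84, 91, 95, 109, 119, 143, 148, 166, 175, 191, 206, 215, 222, 243, 248, 259]

Fragment lengths:
  [0,13): 13 bp
  [13,25): 12 bp
  [25,35): 10 bp
  [35,46): 11 bp
  [46,56): 10 bp
  [56,63): 7 bp
  [63,72): 9 bp
  [72,84): 12 bp
  [84,91): 7 bp
  [91,95): 4 bp
  [95,109): 14 bp
  [109,119): 10 bp
  [119,143): 24 bp
  [143,148): 5 bp
  [148,166): 18 bp
  [166,175): 9 bp
  [175,191): 16 bp
  [191,206): 15 bp
  [206,215): 9 bp
  [215,222): 7 bp
  [222,243): 21 bp
  [243,248): 5 bp
  [248,259): 11 bp
  [259,266): 7 bp

[4,5,5,7,7,7,7,9,9,9,10,10,10,11,11,12,12,13,14,15,16,18,21,24]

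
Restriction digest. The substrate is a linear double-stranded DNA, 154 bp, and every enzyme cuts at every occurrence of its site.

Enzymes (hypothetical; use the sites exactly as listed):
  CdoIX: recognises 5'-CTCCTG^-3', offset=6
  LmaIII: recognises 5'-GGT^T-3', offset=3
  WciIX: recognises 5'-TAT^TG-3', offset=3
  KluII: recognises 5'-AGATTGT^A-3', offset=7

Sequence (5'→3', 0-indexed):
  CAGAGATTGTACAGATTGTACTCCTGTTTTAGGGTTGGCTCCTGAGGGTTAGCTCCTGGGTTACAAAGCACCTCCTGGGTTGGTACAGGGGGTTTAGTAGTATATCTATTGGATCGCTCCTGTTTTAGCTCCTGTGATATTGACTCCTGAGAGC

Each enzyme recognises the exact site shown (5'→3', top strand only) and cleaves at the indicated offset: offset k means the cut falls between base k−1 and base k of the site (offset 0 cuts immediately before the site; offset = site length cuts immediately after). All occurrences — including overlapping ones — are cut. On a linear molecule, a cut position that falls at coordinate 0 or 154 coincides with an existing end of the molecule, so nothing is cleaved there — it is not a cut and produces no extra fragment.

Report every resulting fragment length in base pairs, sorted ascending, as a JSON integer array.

[3,3,5,5,6,7,9,9,9,9,9,10,12,13,13,16,16]

Site scan:
  CdoIX (CTCCTG, off=6): starts [20, 38, 52, 71, 116, 128, 143] → cuts [26, 44, 58, 77, 122, 134, 149]
  LmaIII (GGTT, off=3): starts [32, 46, 58, 77, 90] → cuts [35, 49, 61, 80, 93]
  WciIX (TATTG, off=3): starts [106, 137] → cuts [109, 140]
  KluII (AGATTGTA, off=7): starts [3, 12] → cuts [10, 19]

Pooled cuts: [10, 19, 26, 35, 44, 49, 58, 61, 77, 80, 93, 109, 122, 134, 140, 149]

Fragments:
  [0,10): 10 bp
  [10,19): 9 bp
  [19,26): 7 bp
  [26,35): 9 bp
  [35,44): 9 bp
  [44,49): 5 bp
  [49,58): 9 bp
  [58,61): 3 bp
  [61,77): 16 bp
  [77,80): 3 bp
  [80,93): 13 bp
  [93,109): 16 bp
  [109,122): 13 bp
  [122,134): 12 bp
  [134,140): 6 bp
  [140,149): 9 bp
  [149,154): 5 bp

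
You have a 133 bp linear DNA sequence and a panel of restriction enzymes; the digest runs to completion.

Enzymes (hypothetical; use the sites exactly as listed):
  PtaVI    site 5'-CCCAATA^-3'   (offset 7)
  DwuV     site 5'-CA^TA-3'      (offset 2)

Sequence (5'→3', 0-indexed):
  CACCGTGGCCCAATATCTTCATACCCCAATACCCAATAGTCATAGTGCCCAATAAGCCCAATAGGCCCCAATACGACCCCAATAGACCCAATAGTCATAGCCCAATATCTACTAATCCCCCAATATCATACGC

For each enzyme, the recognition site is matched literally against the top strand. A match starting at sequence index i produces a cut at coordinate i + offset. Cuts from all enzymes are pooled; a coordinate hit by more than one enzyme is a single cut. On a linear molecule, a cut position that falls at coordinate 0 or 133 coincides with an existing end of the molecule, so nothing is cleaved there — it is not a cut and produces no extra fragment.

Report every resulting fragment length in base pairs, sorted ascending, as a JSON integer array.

Scan for sites:
  PtaVI (CCCAATA, off=7): starts [8, 24, 31, 47, 56, 66, 77, 86, 100, 118] → cuts [15, 31, 38, 54, 63, 73, 84, 93, 107, 125]
  DwuV (CATA, off=2): starts [19, 40, 95, 126] → cuts [21, 42, 97, 128]

All cut coordinates (distinct, sorted): [15, 21, 31, 38, 42, 54, 63, 73, 84, 93, 97, 107, 125, 128]

Fragment lengths:
  [0,15): 15 bp
  [15,21): 6 bp
  [21,31): 10 bp
  [31,38): 7 bp
  [38,42): 4 bp
  [42,54): 12 bp
  [54,63): 9 bp
  [63,73): 10 bp
  [73,84): 11 bp
  [84,93): 9 bp
  [93,97): 4 bp
  [97,107): 10 bp
  [107,125): 18 bp
  [125,128): 3 bp
  [128,133): 5 bp

[3,4,4,5,6,7,9,9,10,10,10,11,12,15,18]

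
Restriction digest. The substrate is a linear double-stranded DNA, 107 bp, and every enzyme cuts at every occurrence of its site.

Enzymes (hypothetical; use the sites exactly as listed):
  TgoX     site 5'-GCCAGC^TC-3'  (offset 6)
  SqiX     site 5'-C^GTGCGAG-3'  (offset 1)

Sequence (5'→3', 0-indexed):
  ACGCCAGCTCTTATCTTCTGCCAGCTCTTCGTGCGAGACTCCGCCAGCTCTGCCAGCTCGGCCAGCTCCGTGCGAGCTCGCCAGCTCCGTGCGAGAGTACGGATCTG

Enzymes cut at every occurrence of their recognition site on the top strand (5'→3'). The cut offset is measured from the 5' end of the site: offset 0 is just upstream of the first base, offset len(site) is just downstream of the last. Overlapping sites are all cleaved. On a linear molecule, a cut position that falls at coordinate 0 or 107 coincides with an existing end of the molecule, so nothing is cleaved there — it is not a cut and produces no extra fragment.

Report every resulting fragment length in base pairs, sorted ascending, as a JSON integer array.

[3,3,5,8,9,9,16,17,18,19]

Per-enzyme occurrences:
  TgoX (GCCAGCTC, off=6): starts [2, 19, 42, 51, 60, 79] → cuts [8, 25, 48, 57, 66, 85]
  SqiX (CGTGCGAG, off=1): starts [29, 68, 87] → cuts [30, 69, 88]

All cut coordinates (distinct, sorted): [8, 25, 30, 48, 57, 66, 69, 85, 88]

Fragment lengths:
  [0,8): 8 bp
  [8,25): 17 bp
  [25,30): 5 bp
  [30,48): 18 bp
  [48,57): 9 bp
  [57,66): 9 bp
  [66,69): 3 bp
  [69,85): 16 bp
  [85,88): 3 bp
  [88,107): 19 bp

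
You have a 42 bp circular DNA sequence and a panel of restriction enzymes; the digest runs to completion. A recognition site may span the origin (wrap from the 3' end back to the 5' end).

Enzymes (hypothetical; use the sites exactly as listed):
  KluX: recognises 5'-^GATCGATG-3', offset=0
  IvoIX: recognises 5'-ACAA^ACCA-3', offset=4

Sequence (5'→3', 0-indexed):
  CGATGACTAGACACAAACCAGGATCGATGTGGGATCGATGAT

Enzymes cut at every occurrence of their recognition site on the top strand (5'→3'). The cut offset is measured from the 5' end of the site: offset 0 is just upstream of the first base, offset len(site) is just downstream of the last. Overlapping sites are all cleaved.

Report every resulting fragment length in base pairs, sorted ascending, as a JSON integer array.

[5,7,11,19]

Scan for sites:
  KluX (GATCGATG, off=0): starts [21, 32, 39] → cuts [21, 32, 39]
  IvoIX (ACAAACCA, off=4): starts [12] → cuts [16]

All cut coordinates (distinct, sorted): [16, 21, 32, 39]

Fragment lengths:
  16→21: 5 bp
  21→32: 11 bp
  32→39: 7 bp
  39→16 (wrap): 42-39+16 = 19 bp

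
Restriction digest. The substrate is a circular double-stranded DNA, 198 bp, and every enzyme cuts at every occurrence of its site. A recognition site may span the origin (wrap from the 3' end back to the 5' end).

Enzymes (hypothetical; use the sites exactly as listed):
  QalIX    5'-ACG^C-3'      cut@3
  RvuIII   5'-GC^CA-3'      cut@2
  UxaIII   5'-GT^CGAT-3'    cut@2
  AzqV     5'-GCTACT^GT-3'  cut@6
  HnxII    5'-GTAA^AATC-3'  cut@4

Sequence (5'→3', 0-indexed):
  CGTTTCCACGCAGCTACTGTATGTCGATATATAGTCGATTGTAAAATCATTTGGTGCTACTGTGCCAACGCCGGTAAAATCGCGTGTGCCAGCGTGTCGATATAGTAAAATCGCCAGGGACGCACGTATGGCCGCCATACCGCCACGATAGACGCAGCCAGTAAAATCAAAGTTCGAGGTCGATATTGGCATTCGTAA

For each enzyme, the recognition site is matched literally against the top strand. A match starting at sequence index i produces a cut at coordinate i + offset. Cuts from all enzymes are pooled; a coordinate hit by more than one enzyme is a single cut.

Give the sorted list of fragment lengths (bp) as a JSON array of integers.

Per-enzyme occurrences:
  QalIX ACGC/3: at [7, 67, 119, 151] ⇒ [10, 70, 122, 154]
  RvuIII GCCA/2: at [63, 87, 112, 133, 141, 156] ⇒ [65, 89, 114, 135, 143, 158]
  UxaIII GTCGAT/2: at [22, 33, 95, 178] ⇒ [24, 35, 97, 180]
  AzqV GCTACTGT/6: at [12, 55] ⇒ [18, 61]
  HnxII GTAAAATC/4: at [40, 73, 104, 160] ⇒ [44, 77, 108, 164]

Pooled cuts: [10, 18, 24, 35, 44, 61, 65, 70, 77, 89, 97, 108, 114, 122, 135, 143, 154, 158, 164, 180]

Fragment lengths:
  10→18: 8 bp
  18→24: 6 bp
  24→35: 11 bp
  35→44: 9 bp
  44→61: 17 bp
  61→65: 4 bp
  65→70: 5 bp
  70→77: 7 bp
  77→89: 12 bp
  89→97: 8 bp
  97→108: 11 bp
  108→114: 6 bp
  114→122: 8 bp
  122→135: 13 bp
  135→143: 8 bp
  143→154: 11 bp
  154→158: 4 bp
  158→164: 6 bp
  164→180: 16 bp
  180→10 (wrap): 198-180+10 = 28 bp

[4,4,5,6,6,6,7,8,8,8,8,9,11,11,11,12,13,16,17,28]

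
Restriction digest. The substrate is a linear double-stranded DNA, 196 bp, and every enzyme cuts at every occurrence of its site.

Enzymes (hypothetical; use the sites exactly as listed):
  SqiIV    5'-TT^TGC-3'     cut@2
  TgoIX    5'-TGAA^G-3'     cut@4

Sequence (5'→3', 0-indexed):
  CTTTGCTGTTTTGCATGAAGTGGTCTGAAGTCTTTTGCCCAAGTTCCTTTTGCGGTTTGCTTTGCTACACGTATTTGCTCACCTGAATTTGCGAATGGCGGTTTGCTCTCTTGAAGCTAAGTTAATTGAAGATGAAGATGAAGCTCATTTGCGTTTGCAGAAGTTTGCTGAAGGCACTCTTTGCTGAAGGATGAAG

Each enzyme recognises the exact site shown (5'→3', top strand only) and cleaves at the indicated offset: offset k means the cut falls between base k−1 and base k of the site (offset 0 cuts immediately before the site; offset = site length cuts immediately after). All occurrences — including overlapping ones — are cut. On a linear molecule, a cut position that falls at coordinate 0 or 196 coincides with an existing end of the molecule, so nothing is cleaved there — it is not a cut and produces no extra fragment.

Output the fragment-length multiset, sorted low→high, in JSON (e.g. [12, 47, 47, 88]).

[1,3,5,6,6,6,6,7,7,7,7,7,8,8,9,10,10,12,13,14,14,15,15]

Site scan:
  SqiIV TTTGC/2: at [1, 9, 33, 48, 55, 60, 73, 87, 101, 147, 153, 163, 179] ⇒ [3, 11, 35, 50, 57, 62, 75, 89, 103, 149, 155, 165, 181]
  TgoIX TGAAG/4: at [15, 25, 111, 126, 132, 138, 168, 184, 191] ⇒ [19, 29, 115, 130, 136, 142, 172, 188, 195]

Pooled cuts: [3, 11, 19, 29, 35, 50, 57, 62, 75, 89, 103, 115, 130, 136, 142, 149, 155, 165, 172, 181, 188, 195]

Fragment lengths:
  [0,3): 3 bp
  [3,11): 8 bp
  [11,19): 8 bp
  [19,29): 10 bp
  [29,35): 6 bp
  [35,50): 15 bp
  [50,57): 7 bp
  [57,62): 5 bp
  [62,75): 13 bp
  [75,89): 14 bp
  [89,103): 14 bp
  [103,115): 12 bp
  [115,130): 15 bp
  [130,136): 6 bp
  [136,142): 6 bp
  [142,149): 7 bp
  [149,155): 6 bp
  [155,165): 10 bp
  [165,172): 7 bp
  [172,181): 9 bp
  [181,188): 7 bp
  [188,195): 7 bp
  [195,196): 1 bp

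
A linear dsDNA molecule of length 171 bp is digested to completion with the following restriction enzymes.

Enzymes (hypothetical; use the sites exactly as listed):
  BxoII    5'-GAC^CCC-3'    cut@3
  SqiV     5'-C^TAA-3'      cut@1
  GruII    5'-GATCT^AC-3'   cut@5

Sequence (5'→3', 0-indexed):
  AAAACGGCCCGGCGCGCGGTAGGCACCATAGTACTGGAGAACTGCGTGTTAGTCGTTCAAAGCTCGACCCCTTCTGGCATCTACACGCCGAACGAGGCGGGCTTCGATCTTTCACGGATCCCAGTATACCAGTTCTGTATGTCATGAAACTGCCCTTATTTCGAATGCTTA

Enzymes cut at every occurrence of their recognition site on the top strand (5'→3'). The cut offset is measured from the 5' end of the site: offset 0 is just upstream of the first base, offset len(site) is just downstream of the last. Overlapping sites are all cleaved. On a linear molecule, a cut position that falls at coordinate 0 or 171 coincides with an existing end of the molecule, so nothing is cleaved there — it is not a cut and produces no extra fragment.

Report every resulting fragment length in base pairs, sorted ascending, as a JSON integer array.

[68,103]

Per-enzyme occurrences:
  BxoII (GACCCC, off=3): starts [65] → cuts [68]
  SqiV (CTAA, off=1): no sites
  GruII (GATCTAC, off=5): no sites

Pooled cuts: [68]

Fragment lengths:
  [0,68): 68 bp
  [68,171): 103 bp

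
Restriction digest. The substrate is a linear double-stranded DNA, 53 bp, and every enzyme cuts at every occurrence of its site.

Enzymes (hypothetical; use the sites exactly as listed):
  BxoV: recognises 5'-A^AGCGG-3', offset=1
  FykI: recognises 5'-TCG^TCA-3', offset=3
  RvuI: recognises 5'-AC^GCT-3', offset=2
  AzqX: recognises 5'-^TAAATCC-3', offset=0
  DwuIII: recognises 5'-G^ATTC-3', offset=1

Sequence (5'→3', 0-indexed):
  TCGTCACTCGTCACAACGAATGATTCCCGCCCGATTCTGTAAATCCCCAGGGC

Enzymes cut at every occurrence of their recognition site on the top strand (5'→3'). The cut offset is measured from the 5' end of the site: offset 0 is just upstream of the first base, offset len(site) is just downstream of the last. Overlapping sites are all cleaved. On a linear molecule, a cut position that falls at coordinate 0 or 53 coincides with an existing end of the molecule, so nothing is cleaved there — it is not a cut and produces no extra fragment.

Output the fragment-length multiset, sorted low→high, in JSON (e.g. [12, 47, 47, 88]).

Scan for sites:
  BxoV (AAGCGG, off=1): no sites
  FykI (TCGTCA, off=3): starts [0, 7] → cuts [3, 10]
  RvuI (ACGCT, off=2): no sites
  AzqX (TAAATCC, off=0): starts [39] → cuts [39]
  DwuIII (GATTC, off=1): starts [21, 32] → cuts [22, 33]

Pooled cuts: [3, 10, 22, 33, 39]

Fragment lengths:
  [0,3): 3 bp
  [3,10): 7 bp
  [10,22): 12 bp
  [22,33): 11 bp
  [33,39): 6 bp
  [39,53): 14 bp

[3,6,7,11,12,14]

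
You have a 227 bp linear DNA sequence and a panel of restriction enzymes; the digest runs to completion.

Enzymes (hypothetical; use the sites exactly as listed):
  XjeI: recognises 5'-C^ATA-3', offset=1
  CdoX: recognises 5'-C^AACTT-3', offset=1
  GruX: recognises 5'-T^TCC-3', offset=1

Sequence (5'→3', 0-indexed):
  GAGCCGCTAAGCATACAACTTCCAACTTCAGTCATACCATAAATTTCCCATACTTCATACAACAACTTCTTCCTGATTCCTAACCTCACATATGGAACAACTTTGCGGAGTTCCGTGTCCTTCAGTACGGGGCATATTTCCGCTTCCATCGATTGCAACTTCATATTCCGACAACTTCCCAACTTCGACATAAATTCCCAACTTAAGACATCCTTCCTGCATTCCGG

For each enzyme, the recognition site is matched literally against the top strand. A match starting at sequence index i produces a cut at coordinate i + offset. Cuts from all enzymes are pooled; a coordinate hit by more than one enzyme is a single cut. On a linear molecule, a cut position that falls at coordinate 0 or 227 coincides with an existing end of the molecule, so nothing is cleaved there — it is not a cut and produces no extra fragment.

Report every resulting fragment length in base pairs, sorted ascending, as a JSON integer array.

[3,4,4,4,4,4,4,4,5,5,5,6,6,6,6,7,7,7,7,7,8,9,9,10,12,12,12,13,15,22]

Scan for sites:
  XjeI CATA/1: at [11, 32, 37, 48, 55, 88, 132, 161, 188] ⇒ [12, 33, 38, 49, 56, 89, 133, 162, 189]
  CdoX CAACTT/1: at [15, 22, 62, 97, 155, 171, 179, 198] ⇒ [16, 23, 63, 98, 156, 172, 180, 199]
  GruX TTCC/1: at [19, 44, 69, 76, 110, 137, 143, 165, 175, 194, 213, 221] ⇒ [20, 45, 70, 77, 111, 138, 144, 166, 176, 195, 214, 222]

Pooled cuts: [12, 16, 20, 23, 33, 38, 45, 49, 56, 63, 70, 77, 89, 98, 111, 133, 138, 144, 156, 162, 166, 172, 176, 180, 189, 195, 199, 214, 222]

Fragment lengths:
  [0,12): 12 bp
  [12,16): 4 bp
  [16,20): 4 bp
  [20,23): 3 bp
  [23,33): 10 bp
  [33,38): 5 bp
  [38,45): 7 bp
  [45,49): 4 bp
  [49,56): 7 bp
  [56,63): 7 bp
  [63,70): 7 bp
  [70,77): 7 bp
  [77,89): 12 bp
  [89,98): 9 bp
  [98,111): 13 bp
  [111,133): 22 bp
  [133,138): 5 bp
  [138,144): 6 bp
  [144,156): 12 bp
  [156,162): 6 bp
  [162,166): 4 bp
  [166,172): 6 bp
  [172,176): 4 bp
  [176,180): 4 bp
  [180,189): 9 bp
  [189,195): 6 bp
  [195,199): 4 bp
  [199,214): 15 bp
  [214,222): 8 bp
  [222,227): 5 bp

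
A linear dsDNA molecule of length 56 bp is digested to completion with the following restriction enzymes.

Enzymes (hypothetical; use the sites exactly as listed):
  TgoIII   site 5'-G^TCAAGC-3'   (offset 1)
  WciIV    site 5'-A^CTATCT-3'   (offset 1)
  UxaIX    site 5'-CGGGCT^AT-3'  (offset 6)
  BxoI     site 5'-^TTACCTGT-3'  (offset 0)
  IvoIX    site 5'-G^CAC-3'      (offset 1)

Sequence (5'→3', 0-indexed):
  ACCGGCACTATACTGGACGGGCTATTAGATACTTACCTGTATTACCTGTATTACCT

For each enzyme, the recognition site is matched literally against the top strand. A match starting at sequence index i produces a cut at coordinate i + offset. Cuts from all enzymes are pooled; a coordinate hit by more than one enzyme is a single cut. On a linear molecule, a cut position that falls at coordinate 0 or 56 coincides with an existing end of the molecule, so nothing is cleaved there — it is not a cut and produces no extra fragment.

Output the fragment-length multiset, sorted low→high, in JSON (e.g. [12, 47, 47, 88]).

Site scan:
  TgoIII (GTCAAGC, off=1): no sites
  WciIV (ACTATCT, off=1): no sites
  UxaIX CGGGCTAT/6: at [17] ⇒ [23]
  BxoI TTACCTGT/0: at [32, 41] ⇒ [32, 41]
  IvoIX GCAC/1: at [4] ⇒ [5]

All cut coordinates (distinct, sorted): [5, 23, 32, 41]

Fragments:
  [0,5): 5 bp
  [5,23): 18 bp
  [23,32): 9 bp
  [32,41): 9 bp
  [41,56): 15 bp

[5,9,9,15,18]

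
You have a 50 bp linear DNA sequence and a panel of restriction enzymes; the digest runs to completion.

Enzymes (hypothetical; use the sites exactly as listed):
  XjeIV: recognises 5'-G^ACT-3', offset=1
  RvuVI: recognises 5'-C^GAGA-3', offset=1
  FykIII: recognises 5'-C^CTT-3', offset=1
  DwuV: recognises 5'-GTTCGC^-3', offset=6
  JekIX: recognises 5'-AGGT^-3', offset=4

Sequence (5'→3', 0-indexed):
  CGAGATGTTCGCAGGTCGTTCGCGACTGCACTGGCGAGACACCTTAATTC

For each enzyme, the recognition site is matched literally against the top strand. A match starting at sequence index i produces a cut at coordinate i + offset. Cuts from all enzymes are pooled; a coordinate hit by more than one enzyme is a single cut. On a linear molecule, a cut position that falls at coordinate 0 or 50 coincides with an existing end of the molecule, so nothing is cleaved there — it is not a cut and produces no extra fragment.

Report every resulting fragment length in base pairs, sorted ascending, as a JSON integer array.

[1,1,4,7,7,8,11,11]

Scan for sites:
  XjeIV (GACT, off=1): starts [23] → cuts [24]
  RvuVI (CGAGA, off=1): starts [0, 34] → cuts [1, 35]
  FykIII (CCTT, off=1): starts [41] → cuts [42]
  DwuV (GTTCGC, off=6): starts [6, 17] → cuts [12, 23]
  JekIX (AGGT, off=4): starts [12] → cuts [16]

All cut coordinates (distinct, sorted): [1, 12, 16, 23, 24, 35, 42]

Fragments:
  [0,1): 1 bp
  [1,12): 11 bp
  [12,16): 4 bp
  [16,23): 7 bp
  [23,24): 1 bp
  [24,35): 11 bp
  [35,42): 7 bp
  [42,50): 8 bp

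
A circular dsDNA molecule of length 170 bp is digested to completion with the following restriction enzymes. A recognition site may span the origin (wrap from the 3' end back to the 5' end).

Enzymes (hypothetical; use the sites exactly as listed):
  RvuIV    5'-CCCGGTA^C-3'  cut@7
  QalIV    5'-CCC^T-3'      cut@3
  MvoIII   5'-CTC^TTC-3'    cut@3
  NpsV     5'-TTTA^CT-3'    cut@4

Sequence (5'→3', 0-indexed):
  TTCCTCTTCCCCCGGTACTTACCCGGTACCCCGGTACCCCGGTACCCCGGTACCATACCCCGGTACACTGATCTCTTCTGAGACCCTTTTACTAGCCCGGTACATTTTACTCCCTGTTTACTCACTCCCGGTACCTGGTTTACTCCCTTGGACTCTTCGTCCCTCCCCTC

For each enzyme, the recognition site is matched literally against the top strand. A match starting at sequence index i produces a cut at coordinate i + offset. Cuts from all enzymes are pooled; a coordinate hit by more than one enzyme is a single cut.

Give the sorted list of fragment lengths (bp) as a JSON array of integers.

Site scan:
  RvuIV (CCCGGTAC, off=7): starts [10, 21, 29, 37, 45, 58, 95, 126] → cuts [17, 28, 36, 44, 52, 65, 102, 133]
  QalIV (CCCT, off=3): starts [83, 111, 144, 160, 165] → cuts [86, 114, 147, 163, 168]
  MvoIII (CTCTTC, off=3): starts [3, 72, 152, 167] → cuts [0, 6, 75, 155]
  NpsV (TTTACT, off=4): starts [87, 105, 116, 138] → cuts [91, 109, 120, 142]

All cut coordinates (distinct, sorted): [0, 6, 17, 28, 36, 44, 52, 65, 75, 86, 91, 102, 109, 114, 120, 133, 142, 147, 155, 163, 168]

Fragments:
  0→6: 6 bp
  6→17: 11 bp
  17→28: 11 bp
  28→36: 8 bp
  36→44: 8 bp
  44→52: 8 bp
  52→65: 13 bp
  65→75: 10 bp
  75→86: 11 bp
  86→91: 5 bp
  91→102: 11 bp
  102→109: 7 bp
  109→114: 5 bp
  114→120: 6 bp
  120→133: 13 bp
  133→142: 9 bp
  142→147: 5 bp
  147→155: 8 bp
  155→163: 8 bp
  163→168: 5 bp
  168→0 (wrap): 170-168+0 = 2 bp

[2,5,5,5,5,6,6,7,8,8,8,8,8,9,10,11,11,11,11,13,13]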